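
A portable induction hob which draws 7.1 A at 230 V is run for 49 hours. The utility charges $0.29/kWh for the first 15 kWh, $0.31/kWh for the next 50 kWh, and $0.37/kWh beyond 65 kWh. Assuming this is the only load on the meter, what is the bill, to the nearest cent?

$25.41

Power = 7.1 A × 230 V = 1633 W = 1.633 kW
Energy = 1.633 kW × 49 h = 80.017 kWh
Tier 1 (0–15 kWh): 15 × $0.29 = $4.35
Tier 2 (15–65 kWh): 50 × $0.31 = $15.5
Above 65 kWh: 15.017 × $0.37 = $5.55629
Bill = $25.41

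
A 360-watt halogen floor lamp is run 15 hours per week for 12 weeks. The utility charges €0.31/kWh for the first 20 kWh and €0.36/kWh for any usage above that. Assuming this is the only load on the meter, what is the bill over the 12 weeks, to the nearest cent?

€22.33

Runtime = 15 h/week × 12 weeks = 180 h
Energy = 0.36 kW × 180 h = 64.8 kWh
Tier 1 (0–20 kWh): 20 × €0.31 = €6.2
Above 20 kWh: 44.8 × €0.36 = €16.128
Bill = €22.33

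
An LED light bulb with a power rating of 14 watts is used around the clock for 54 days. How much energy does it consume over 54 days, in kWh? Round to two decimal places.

18.14 kWh

Runtime = 24 h × 54 = 1296 h
Energy = 0.014 kW × 1296 h = 18.144 kWh ≈ 18.14 kWh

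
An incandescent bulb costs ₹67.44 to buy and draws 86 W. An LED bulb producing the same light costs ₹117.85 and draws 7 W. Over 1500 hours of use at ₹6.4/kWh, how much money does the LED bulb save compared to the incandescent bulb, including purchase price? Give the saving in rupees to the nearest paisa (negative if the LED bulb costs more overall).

incandescent bulb: ₹67.44 + (86/1000) kW × 1500 h × ₹6.4 = ₹67.44 + ₹825.6 = ₹893.04
LED bulb: ₹117.85 + (7/1000) kW × 1500 h × ₹6.4 = ₹117.85 + ₹67.2 = ₹185.05
Saving = ₹893.04 − ₹185.05 = ₹707.99

₹707.99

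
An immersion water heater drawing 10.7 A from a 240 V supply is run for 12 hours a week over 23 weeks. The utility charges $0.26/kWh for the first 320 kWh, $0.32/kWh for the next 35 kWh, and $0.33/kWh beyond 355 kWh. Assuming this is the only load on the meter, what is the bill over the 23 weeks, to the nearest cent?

$211.14

Power = 10.7 A × 240 V = 2568 W = 2.568 kW
Runtime = 12 h/week × 23 weeks = 276 h
Energy = 2.568 kW × 276 h = 708.768 kWh
Tier 1 (0–320 kWh): 320 × $0.26 = $83.2
Tier 2 (320–355 kWh): 35 × $0.32 = $11.2
Above 355 kWh: 353.768 × $0.33 = $116.74344
Bill = $211.14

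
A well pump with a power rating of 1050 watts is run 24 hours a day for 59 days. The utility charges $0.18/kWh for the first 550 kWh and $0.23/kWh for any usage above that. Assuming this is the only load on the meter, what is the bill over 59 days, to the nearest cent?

$314.46

Runtime = 24 h × 59 = 1416 h
Energy = 1.05 kW × 1416 h = 1486.8 kWh
Tier 1 (0–550 kWh): 550 × $0.18 = $99
Above 550 kWh: 936.8 × $0.23 = $215.464
Bill = $314.46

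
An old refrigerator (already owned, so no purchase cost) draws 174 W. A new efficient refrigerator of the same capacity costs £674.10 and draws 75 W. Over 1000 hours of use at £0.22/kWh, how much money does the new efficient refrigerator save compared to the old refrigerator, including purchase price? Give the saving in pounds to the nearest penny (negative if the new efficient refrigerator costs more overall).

old refrigerator: £0.00 + (174/1000) kW × 1000 h × £0.22 = £0.00 + £38.28 = £38.28
new efficient refrigerator: £674.10 + (75/1000) kW × 1000 h × £0.22 = £674.10 + £16.5 = £690.6
Saving = £38.28 − £690.6 = −£652.32

-£652.32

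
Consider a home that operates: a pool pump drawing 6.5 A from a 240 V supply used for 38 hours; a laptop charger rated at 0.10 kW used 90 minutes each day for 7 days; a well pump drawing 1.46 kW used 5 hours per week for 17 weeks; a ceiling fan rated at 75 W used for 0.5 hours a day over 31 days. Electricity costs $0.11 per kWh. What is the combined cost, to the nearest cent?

pool pump: Power = 6.5 A × 240 V = 1560 W = 1.56 kW
pool pump: 1.56 kW × 38 h = 59.28 kWh
laptop charger: Runtime = 90 min × 7 = 630 min = 10.5 h
laptop charger: 0.1 kW × 10.5 h = 1.05 kWh
well pump: Runtime = 5 h/week × 17 weeks = 85 h
well pump: 1.46 kW × 85 h = 124.1 kWh
ceiling fan: Runtime = 0.5 h/day × 31 days = 15.5 h
ceiling fan: 0.075 kW × 15.5 h = 1.1625 kWh
Total energy = 185.5925 kWh
Cost = 185.5925 × $0.11 = $20.42

$20.42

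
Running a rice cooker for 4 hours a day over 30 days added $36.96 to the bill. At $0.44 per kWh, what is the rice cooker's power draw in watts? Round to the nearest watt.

Energy = $36.96 ÷ $0.44/kWh = 84 kWh
Runtime = 4 h/day × 30 days = 120 h
Power = 84 kWh ÷ 120 h = 0.7 kW = 700 W

700 W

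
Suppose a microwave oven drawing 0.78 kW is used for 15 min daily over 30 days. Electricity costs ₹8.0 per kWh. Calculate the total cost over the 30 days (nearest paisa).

₹46.80

Runtime = 15 min × 30 = 450 min = 7.5 h
Energy = 0.78 kW × 7.5 h = 5.85 kWh
Cost = 5.85 kWh × ₹8.0/kWh = ₹46.80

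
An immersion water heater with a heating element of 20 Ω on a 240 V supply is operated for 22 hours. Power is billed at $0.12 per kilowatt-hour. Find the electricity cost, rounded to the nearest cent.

Power = V²/R = 240²/20 = 2880 W = 2.88 kW
Energy = 2.88 kW × 22 h = 63.36 kWh
Cost = 63.36 kWh × $0.12/kWh = $7.60

$7.60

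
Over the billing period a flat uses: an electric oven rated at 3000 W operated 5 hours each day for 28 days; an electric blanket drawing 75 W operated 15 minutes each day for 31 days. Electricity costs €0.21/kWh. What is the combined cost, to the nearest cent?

€88.32

electric oven: Runtime = 5 h/day × 28 days = 140 h
electric oven: 3 kW × 140 h = 420 kWh
electric blanket: Runtime = 15 min × 31 = 465 min = 7.75 h
electric blanket: 0.075 kW × 7.75 h = 0.58125 kWh
Total energy = 420.58125 kWh
Cost = 420.58125 × €0.21 = €88.32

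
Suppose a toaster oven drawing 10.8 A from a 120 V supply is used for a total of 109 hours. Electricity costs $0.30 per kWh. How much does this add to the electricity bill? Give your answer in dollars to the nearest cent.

$42.38

Power = 10.8 A × 120 V = 1296 W = 1.296 kW
Energy = 1.296 kW × 109 h = 141.264 kWh
Cost = 141.264 kWh × $0.30/kWh = $42.38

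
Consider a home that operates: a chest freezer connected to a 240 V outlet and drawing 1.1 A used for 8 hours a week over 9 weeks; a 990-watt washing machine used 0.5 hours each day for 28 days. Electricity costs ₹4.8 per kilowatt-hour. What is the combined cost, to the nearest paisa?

₹157.77

chest freezer: Power = 1.1 A × 240 V = 264 W = 0.264 kW
chest freezer: Runtime = 8 h/week × 9 weeks = 72 h
chest freezer: 0.264 kW × 72 h = 19.008 kWh
washing machine: Runtime = 0.5 h/day × 28 days = 14 h
washing machine: 0.99 kW × 14 h = 13.86 kWh
Total energy = 32.868 kWh
Cost = 32.868 × ₹4.8 = ₹157.77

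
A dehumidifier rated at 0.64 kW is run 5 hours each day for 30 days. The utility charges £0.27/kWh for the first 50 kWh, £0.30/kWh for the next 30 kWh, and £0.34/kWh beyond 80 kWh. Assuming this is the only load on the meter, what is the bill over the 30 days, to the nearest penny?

£27.94

Runtime = 5 h/day × 30 days = 150 h
Energy = 0.64 kW × 150 h = 96 kWh
Tier 1 (0–50 kWh): 50 × £0.27 = £13.5
Tier 2 (50–80 kWh): 30 × £0.30 = £9
Above 80 kWh: 16 × £0.34 = £5.44
Bill = £27.94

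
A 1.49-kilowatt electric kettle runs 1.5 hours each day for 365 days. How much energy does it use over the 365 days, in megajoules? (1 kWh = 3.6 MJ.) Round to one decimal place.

Runtime = 1.5 h/day × 365 days = 547.5 h
Energy = 1.49 kW × 547.5 h = 815.775 kWh
= 815.775 × 3.6 MJ = 2936.8 MJ

2936.8 MJ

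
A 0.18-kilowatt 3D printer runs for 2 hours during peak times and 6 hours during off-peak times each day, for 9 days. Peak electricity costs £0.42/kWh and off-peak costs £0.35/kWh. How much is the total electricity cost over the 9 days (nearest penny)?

£4.76

Peak energy = 0.18 kW × 2 h × 9 = 3.24 kWh
Off-peak energy = 0.18 kW × 6 h × 9 = 9.72 kWh
Cost = 3.24 × £0.42 + 9.72 × £0.35 = £1.3608 + £3.402 = £4.76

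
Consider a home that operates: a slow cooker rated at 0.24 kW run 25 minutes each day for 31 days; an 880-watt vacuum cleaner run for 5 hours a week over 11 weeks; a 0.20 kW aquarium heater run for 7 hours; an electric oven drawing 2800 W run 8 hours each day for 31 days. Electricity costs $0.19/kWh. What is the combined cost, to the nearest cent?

$141.99

slow cooker: Runtime = 25 min × 31 = 775 min = 12.916666… h
slow cooker: 0.24 kW × 12.916666… h = 3.1 kWh
vacuum cleaner: Runtime = 5 h/week × 11 weeks = 55 h
vacuum cleaner: 0.88 kW × 55 h = 48.4 kWh
aquarium heater: 0.2 kW × 7 h = 1.4 kWh
electric oven: Runtime = 8 h/day × 31 days = 248 h
electric oven: 2.8 kW × 248 h = 694.4 kWh
Total energy = 747.3 kWh
Cost = 747.3 × $0.19 = $141.99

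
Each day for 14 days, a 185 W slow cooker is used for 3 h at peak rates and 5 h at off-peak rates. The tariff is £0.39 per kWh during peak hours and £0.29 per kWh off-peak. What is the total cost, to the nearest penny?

Peak energy = 0.185 kW × 3 h × 14 = 7.77 kWh
Off-peak energy = 0.185 kW × 5 h × 14 = 12.95 kWh
Cost = 7.77 × £0.39 + 12.95 × £0.29 = £3.0303 + £3.7555 = £6.79

£6.79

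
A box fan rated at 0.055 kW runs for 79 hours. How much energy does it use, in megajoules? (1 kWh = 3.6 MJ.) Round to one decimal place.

15.6 MJ

Energy = 0.055 kW × 79 h = 4.345 kWh
= 4.345 × 3.6 MJ = 15.6 MJ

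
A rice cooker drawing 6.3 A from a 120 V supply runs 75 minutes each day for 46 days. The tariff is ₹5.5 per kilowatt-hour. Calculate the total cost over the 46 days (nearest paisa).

Power = 6.3 A × 120 V = 756 W = 0.756 kW
Runtime = 75 min × 46 = 3450 min = 57.5 h
Energy = 0.756 kW × 57.5 h = 43.47 kWh
Cost = 43.47 kWh × ₹5.5/kWh = ₹239.09

₹239.09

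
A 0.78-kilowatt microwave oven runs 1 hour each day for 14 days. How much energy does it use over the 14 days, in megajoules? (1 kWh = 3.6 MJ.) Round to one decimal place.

Runtime = 1 h/day × 14 days = 14 h
Energy = 0.78 kW × 14 h = 10.92 kWh
= 10.92 × 3.6 MJ = 39.3 MJ

39.3 MJ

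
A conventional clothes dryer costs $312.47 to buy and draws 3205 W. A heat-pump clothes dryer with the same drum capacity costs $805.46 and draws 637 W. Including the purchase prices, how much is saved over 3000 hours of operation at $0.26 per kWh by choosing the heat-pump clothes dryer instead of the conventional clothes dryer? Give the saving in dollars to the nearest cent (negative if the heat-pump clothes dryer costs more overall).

$1510.05

conventional clothes dryer: $312.47 + (3205/1000) kW × 3000 h × $0.26 = $312.47 + $2499.9 = $2812.37
heat-pump clothes dryer: $805.46 + (637/1000) kW × 3000 h × $0.26 = $805.46 + $496.86 = $1302.32
Saving = $2812.37 − $1302.32 = $1510.05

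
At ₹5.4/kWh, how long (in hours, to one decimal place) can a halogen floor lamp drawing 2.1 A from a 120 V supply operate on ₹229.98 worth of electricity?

169.0 h

Power = 2.1 A × 120 V = 252 W = 0.252 kW
Energy available = ₹229.98 ÷ ₹5.4/kWh = 42.5889 kWh
Hours = 42.5889 kWh ÷ 0.252 kW = 169.0 h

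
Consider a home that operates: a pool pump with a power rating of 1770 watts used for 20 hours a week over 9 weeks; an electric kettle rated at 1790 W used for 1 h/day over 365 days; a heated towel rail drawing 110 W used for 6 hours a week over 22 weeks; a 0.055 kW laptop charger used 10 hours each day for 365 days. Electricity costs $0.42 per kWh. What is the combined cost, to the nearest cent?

pool pump: Runtime = 20 h/week × 9 weeks = 180 h
pool pump: 1.77 kW × 180 h = 318.6 kWh
electric kettle: Runtime = 1 h/day × 365 days = 365 h
electric kettle: 1.79 kW × 365 h = 653.35 kWh
heated towel rail: Runtime = 6 h/week × 22 weeks = 132 h
heated towel rail: 0.11 kW × 132 h = 14.52 kWh
laptop charger: Runtime = 10 h/day × 365 days = 3650 h
laptop charger: 0.055 kW × 3650 h = 200.75 kWh
Total energy = 1187.22 kWh
Cost = 1187.22 × $0.42 = $498.63

$498.63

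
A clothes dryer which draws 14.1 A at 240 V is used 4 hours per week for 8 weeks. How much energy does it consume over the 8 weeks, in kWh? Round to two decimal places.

108.29 kWh

Power = 14.1 A × 240 V = 3384 W = 3.384 kW
Runtime = 4 h/week × 8 weeks = 32 h
Energy = 3.384 kW × 32 h = 108.288 kWh ≈ 108.29 kWh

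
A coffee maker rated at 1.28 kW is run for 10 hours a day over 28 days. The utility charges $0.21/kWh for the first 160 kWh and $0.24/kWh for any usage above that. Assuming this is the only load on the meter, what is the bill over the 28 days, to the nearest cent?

$81.22

Runtime = 10 h/day × 28 days = 280 h
Energy = 1.28 kW × 280 h = 358.4 kWh
Tier 1 (0–160 kWh): 160 × $0.21 = $33.6
Above 160 kWh: 198.4 × $0.24 = $47.616
Bill = $81.22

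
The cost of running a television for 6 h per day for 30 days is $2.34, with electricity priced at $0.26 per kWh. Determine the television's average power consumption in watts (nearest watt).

50 W

Energy = $2.34 ÷ $0.26/kWh = 9 kWh
Runtime = 6 h/day × 30 days = 180 h
Power = 9 kWh ÷ 180 h = 0.05 kW = 50 W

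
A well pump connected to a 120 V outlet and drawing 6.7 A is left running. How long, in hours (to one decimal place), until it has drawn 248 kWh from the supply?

308.5 h

Power = 6.7 A × 120 V = 804 W = 0.804 kW
Hours = 248 kWh ÷ 0.804 kW = 308.5 h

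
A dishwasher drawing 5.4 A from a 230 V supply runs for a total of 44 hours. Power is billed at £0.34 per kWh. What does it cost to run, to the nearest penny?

£18.58

Power = 5.4 A × 230 V = 1242 W = 1.242 kW
Energy = 1.242 kW × 44 h = 54.648 kWh
Cost = 54.648 kWh × £0.34/kWh = £18.58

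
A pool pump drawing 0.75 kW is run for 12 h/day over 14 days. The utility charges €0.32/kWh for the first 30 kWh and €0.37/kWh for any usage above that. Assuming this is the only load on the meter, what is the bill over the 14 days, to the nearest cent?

€45.12

Runtime = 12 h/day × 14 days = 168 h
Energy = 0.75 kW × 168 h = 126 kWh
Tier 1 (0–30 kWh): 30 × €0.32 = €9.6
Above 30 kWh: 96 × €0.37 = €35.52
Bill = €45.12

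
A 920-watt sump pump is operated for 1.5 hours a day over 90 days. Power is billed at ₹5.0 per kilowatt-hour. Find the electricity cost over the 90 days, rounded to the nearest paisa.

Runtime = 1.5 h/day × 90 days = 135 h
Energy = 0.92 kW × 135 h = 124.2 kWh
Cost = 124.2 kWh × ₹5.0/kWh = ₹621.00

₹621.00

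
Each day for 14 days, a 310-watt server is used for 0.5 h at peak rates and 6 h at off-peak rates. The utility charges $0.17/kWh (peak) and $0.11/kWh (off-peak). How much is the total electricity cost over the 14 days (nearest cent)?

$3.23

Peak energy = 0.31 kW × 0.5 h × 14 = 2.17 kWh
Off-peak energy = 0.31 kW × 6 h × 14 = 26.04 kWh
Cost = 2.17 × $0.17 + 26.04 × $0.11 = $0.3689 + $2.8644 = $3.23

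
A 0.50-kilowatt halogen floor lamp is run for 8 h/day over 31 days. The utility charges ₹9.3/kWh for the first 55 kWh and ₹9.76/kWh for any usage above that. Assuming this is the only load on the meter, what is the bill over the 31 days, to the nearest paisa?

Runtime = 8 h/day × 31 days = 248 h
Energy = 0.5 kW × 248 h = 124 kWh
Tier 1 (0–55 kWh): 55 × ₹9.3 = ₹511.5
Above 55 kWh: 69 × ₹9.76 = ₹673.44
Bill = ₹1184.94

₹1184.94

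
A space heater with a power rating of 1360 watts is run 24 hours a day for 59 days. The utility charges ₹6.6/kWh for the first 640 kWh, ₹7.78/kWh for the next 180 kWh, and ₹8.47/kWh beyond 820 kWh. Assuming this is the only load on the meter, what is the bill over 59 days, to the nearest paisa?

₹14990.19

Runtime = 24 h × 59 = 1416 h
Energy = 1.36 kW × 1416 h = 1925.76 kWh
Tier 1 (0–640 kWh): 640 × ₹6.6 = ₹4224
Tier 2 (640–820 kWh): 180 × ₹7.78 = ₹1400.4
Above 820 kWh: 1105.76 × ₹8.47 = ₹9365.7872
Bill = ₹14990.19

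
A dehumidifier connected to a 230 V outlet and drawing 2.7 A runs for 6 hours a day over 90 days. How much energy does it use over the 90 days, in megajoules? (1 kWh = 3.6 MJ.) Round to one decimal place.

1207.2 MJ

Power = 2.7 A × 230 V = 621 W = 0.621 kW
Runtime = 6 h/day × 90 days = 540 h
Energy = 0.621 kW × 540 h = 335.34 kWh
= 335.34 × 3.6 MJ = 1207.2 MJ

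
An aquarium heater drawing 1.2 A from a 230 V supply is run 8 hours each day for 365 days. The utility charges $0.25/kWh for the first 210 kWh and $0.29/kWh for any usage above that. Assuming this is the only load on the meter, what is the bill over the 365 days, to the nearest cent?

Power = 1.2 A × 230 V = 276 W = 0.276 kW
Runtime = 8 h/day × 365 days = 2920 h
Energy = 0.276 kW × 2920 h = 805.92 kWh
Tier 1 (0–210 kWh): 210 × $0.25 = $52.5
Above 210 kWh: 595.92 × $0.29 = $172.8168
Bill = $225.32

$225.32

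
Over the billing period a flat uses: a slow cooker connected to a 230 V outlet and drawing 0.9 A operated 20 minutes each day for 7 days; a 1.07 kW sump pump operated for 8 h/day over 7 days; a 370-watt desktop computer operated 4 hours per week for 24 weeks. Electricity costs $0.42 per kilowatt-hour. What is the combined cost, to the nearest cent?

$40.29

slow cooker: Power = 0.9 A × 230 V = 207 W = 0.207 kW
slow cooker: Runtime = 20 min × 7 = 140 min = 2.333333… h
slow cooker: 0.207 kW × 2.333333… h = 0.483 kWh
sump pump: Runtime = 8 h/day × 7 days = 56 h
sump pump: 1.07 kW × 56 h = 59.92 kWh
desktop computer: Runtime = 4 h/week × 24 weeks = 96 h
desktop computer: 0.37 kW × 96 h = 35.52 kWh
Total energy = 95.923 kWh
Cost = 95.923 × $0.42 = $40.29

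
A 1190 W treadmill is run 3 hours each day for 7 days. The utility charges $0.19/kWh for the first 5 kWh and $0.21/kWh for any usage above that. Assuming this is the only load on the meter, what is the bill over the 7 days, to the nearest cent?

Runtime = 3 h/day × 7 days = 21 h
Energy = 1.19 kW × 21 h = 24.99 kWh
Tier 1 (0–5 kWh): 5 × $0.19 = $0.95
Above 5 kWh: 19.99 × $0.21 = $4.1979
Bill = $5.15

$5.15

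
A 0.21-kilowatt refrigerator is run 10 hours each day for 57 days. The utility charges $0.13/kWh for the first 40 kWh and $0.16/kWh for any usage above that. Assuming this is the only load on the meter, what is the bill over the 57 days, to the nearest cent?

Runtime = 10 h/day × 57 days = 570 h
Energy = 0.21 kW × 570 h = 119.7 kWh
Tier 1 (0–40 kWh): 40 × $0.13 = $5.2
Above 40 kWh: 79.7 × $0.16 = $12.752
Bill = $17.95

$17.95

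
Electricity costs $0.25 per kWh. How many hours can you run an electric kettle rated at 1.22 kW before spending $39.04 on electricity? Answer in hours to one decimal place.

Energy available = $39.04 ÷ $0.25/kWh = 156.16 kWh
Hours = 156.16 kWh ÷ 1.22 kW = 128.0 h

128.0 h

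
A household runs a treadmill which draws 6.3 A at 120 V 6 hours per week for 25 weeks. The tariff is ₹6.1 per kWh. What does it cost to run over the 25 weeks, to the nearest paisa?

Power = 6.3 A × 120 V = 756 W = 0.756 kW
Runtime = 6 h/week × 25 weeks = 150 h
Energy = 0.756 kW × 150 h = 113.4 kWh
Cost = 113.4 kWh × ₹6.1/kWh = ₹691.74

₹691.74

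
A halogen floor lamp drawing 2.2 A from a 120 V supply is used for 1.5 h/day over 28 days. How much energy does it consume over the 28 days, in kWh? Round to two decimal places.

Power = 2.2 A × 120 V = 264 W = 0.264 kW
Runtime = 1.5 h/day × 28 days = 42 h
Energy = 0.264 kW × 42 h = 11.088 kWh ≈ 11.09 kWh

11.09 kWh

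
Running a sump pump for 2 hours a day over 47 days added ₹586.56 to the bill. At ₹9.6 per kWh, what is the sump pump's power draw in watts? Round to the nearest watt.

650 W

Energy = ₹586.56 ÷ ₹9.6/kWh = 61.1 kWh
Runtime = 2 h/day × 47 days = 94 h
Power = 61.1 kWh ÷ 94 h = 0.65 kW = 650 W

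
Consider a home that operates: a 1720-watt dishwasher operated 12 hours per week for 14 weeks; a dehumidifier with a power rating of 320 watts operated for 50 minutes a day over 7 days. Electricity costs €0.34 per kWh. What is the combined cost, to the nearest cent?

dishwasher: Runtime = 12 h/week × 14 weeks = 168 h
dishwasher: 1.72 kW × 168 h = 288.96 kWh
dehumidifier: Runtime = 50 min × 7 = 350 min = 5.833333… h
dehumidifier: 0.32 kW × 5.833333… h = 1.866666… kWh
Total energy = 290.826666… kWh
Cost = 290.826666… × €0.34 = €98.88

€98.88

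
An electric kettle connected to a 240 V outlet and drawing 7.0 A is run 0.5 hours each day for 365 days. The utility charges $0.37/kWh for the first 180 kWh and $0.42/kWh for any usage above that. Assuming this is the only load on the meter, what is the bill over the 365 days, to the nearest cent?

Power = 7.0 A × 240 V = 1680 W = 1.68 kW
Runtime = 0.5 h/day × 365 days = 182.5 h
Energy = 1.68 kW × 182.5 h = 306.6 kWh
Tier 1 (0–180 kWh): 180 × $0.37 = $66.6
Above 180 kWh: 126.6 × $0.42 = $53.172
Bill = $119.77

$119.77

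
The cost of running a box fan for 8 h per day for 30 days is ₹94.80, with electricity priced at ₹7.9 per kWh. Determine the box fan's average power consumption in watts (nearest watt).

50 W

Energy = ₹94.80 ÷ ₹7.9/kWh = 12 kWh
Runtime = 8 h/day × 30 days = 240 h
Power = 12 kWh ÷ 240 h = 0.05 kW = 50 W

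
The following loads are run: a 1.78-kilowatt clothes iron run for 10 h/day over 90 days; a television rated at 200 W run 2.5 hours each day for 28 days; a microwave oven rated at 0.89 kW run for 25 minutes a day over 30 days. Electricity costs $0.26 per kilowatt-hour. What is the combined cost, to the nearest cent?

$423.05

clothes iron: Runtime = 10 h/day × 90 days = 900 h
clothes iron: 1.78 kW × 900 h = 1602 kWh
television: Runtime = 2.5 h/day × 28 days = 70 h
television: 0.2 kW × 70 h = 14 kWh
microwave oven: Runtime = 25 min × 30 = 750 min = 12.5 h
microwave oven: 0.89 kW × 12.5 h = 11.125 kWh
Total energy = 1627.125 kWh
Cost = 1627.125 × $0.26 = $423.05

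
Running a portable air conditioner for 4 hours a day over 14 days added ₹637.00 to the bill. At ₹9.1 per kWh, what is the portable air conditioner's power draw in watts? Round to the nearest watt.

Energy = ₹637.00 ÷ ₹9.1/kWh = 70 kWh
Runtime = 4 h/day × 14 days = 56 h
Power = 70 kWh ÷ 56 h = 1.25 kW = 1250 W

1250 W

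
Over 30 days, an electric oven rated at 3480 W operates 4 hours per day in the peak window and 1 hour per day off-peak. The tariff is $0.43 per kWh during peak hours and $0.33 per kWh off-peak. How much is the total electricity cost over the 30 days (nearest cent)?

Peak energy = 3.48 kW × 4 h × 30 = 417.6 kWh
Off-peak energy = 3.48 kW × 1 h × 30 = 104.4 kWh
Cost = 417.6 × $0.43 + 104.4 × $0.33 = $179.568 + $34.452 = $214.02

$214.02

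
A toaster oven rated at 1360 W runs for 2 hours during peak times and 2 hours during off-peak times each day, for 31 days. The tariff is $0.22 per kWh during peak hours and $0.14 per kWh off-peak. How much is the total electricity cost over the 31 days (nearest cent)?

$30.36

Peak energy = 1.36 kW × 2 h × 31 = 84.32 kWh
Off-peak energy = 1.36 kW × 2 h × 31 = 84.32 kWh
Cost = 84.32 × $0.22 + 84.32 × $0.14 = $18.5504 + $11.8048 = $30.36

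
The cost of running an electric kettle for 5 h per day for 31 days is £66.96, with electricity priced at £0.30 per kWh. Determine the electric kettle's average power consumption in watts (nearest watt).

Energy = £66.96 ÷ £0.30/kWh = 223.2 kWh
Runtime = 5 h/day × 31 days = 155 h
Power = 223.2 kWh ÷ 155 h = 1.44 kW = 1440 W

1440 W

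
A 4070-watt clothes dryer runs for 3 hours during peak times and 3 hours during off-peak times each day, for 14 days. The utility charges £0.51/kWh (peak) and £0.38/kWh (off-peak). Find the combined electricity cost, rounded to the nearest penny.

£152.14

Peak energy = 4.07 kW × 3 h × 14 = 170.94 kWh
Off-peak energy = 4.07 kW × 3 h × 14 = 170.94 kWh
Cost = 170.94 × £0.51 + 170.94 × £0.38 = £87.1794 + £64.9572 = £152.14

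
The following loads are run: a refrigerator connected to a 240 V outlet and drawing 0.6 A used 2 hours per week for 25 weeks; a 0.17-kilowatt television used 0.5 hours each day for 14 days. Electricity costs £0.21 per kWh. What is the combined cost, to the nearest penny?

£1.76

refrigerator: Power = 0.6 A × 240 V = 144 W = 0.144 kW
refrigerator: Runtime = 2 h/week × 25 weeks = 50 h
refrigerator: 0.144 kW × 50 h = 7.2 kWh
television: Runtime = 0.5 h/day × 14 days = 7 h
television: 0.17 kW × 7 h = 1.19 kWh
Total energy = 8.39 kWh
Cost = 8.39 × £0.21 = £1.76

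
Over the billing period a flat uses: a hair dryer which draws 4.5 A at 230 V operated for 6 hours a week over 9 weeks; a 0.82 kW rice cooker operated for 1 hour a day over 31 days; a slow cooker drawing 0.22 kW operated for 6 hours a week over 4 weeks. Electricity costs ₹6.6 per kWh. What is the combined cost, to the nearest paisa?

hair dryer: Power = 4.5 A × 230 V = 1035 W = 1.035 kW
hair dryer: Runtime = 6 h/week × 9 weeks = 54 h
hair dryer: 1.035 kW × 54 h = 55.89 kWh
rice cooker: Runtime = 1 h/day × 31 days = 31 h
rice cooker: 0.82 kW × 31 h = 25.42 kWh
slow cooker: Runtime = 6 h/week × 4 weeks = 24 h
slow cooker: 0.22 kW × 24 h = 5.28 kWh
Total energy = 86.59 kWh
Cost = 86.59 × ₹6.6 = ₹571.49

₹571.49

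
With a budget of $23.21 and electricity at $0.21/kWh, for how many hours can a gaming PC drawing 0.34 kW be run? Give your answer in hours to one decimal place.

Energy available = $23.21 ÷ $0.21/kWh = 110.5238 kWh
Hours = 110.5238 kWh ÷ 0.34 kW = 325.1 h

325.1 h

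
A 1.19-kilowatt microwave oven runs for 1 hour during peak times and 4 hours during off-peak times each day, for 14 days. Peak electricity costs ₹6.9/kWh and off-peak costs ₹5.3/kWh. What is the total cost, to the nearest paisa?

₹468.15

Peak energy = 1.19 kW × 1 h × 14 = 16.66 kWh
Off-peak energy = 1.19 kW × 4 h × 14 = 66.64 kWh
Cost = 16.66 × ₹6.9 + 66.64 × ₹5.3 = ₹114.954 + ₹353.192 = ₹468.15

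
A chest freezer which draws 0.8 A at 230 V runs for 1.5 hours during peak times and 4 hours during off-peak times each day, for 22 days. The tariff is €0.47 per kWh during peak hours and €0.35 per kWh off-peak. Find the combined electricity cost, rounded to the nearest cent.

€8.52

Power = 0.8 A × 230 V = 184 W = 0.184 kW
Peak energy = 0.184 kW × 1.5 h × 22 = 6.072 kWh
Off-peak energy = 0.184 kW × 4 h × 22 = 16.192 kWh
Cost = 6.072 × €0.47 + 16.192 × €0.35 = €2.85384 + €5.6672 = €8.52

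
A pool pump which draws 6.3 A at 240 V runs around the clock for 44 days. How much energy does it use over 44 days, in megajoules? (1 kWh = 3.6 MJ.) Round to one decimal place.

Power = 6.3 A × 240 V = 1512 W = 1.512 kW
Runtime = 24 h × 44 = 1056 h
Energy = 1.512 kW × 1056 h = 1596.672 kWh
= 1596.672 × 3.6 MJ = 5748.0 MJ

5748.0 MJ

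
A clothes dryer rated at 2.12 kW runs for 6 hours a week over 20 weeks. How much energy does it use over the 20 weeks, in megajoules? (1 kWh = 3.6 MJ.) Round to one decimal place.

915.8 MJ

Runtime = 6 h/week × 20 weeks = 120 h
Energy = 2.12 kW × 120 h = 254.4 kWh
= 254.4 × 3.6 MJ = 915.8 MJ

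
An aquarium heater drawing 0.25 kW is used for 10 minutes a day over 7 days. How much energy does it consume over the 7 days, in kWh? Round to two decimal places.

Runtime = 10 min × 7 = 70 min = 1.166666… h
Energy = 0.25 kW × 1.166666… h = 0.291666… kWh ≈ 0.29 kWh

0.29 kWh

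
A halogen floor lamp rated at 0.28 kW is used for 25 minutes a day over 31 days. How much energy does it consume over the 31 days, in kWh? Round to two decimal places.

Runtime = 25 min × 31 = 775 min = 12.916666… h
Energy = 0.28 kW × 12.916666… h = 3.616666… kWh ≈ 3.62 kWh

3.62 kWh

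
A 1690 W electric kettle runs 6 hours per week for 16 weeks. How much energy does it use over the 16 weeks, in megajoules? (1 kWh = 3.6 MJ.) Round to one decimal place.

Runtime = 6 h/week × 16 weeks = 96 h
Energy = 1.69 kW × 96 h = 162.24 kWh
= 162.24 × 3.6 MJ = 584.1 MJ

584.1 MJ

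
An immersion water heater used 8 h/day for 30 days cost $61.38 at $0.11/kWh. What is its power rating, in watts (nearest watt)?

2325 W

Energy = $61.38 ÷ $0.11/kWh = 558 kWh
Runtime = 8 h/day × 30 days = 240 h
Power = 558 kWh ÷ 240 h = 2.325 kW = 2325 W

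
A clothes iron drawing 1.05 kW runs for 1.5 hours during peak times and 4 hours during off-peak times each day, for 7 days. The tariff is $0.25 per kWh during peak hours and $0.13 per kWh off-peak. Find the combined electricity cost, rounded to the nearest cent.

$6.58

Peak energy = 1.05 kW × 1.5 h × 7 = 11.025 kWh
Off-peak energy = 1.05 kW × 4 h × 7 = 29.4 kWh
Cost = 11.025 × $0.25 + 29.4 × $0.13 = $2.75625 + $3.822 = $6.58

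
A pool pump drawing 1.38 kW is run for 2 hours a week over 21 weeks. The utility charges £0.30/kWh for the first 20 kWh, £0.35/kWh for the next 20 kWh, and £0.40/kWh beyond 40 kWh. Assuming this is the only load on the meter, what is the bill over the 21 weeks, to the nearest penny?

£20.18

Runtime = 2 h/week × 21 weeks = 42 h
Energy = 1.38 kW × 42 h = 57.96 kWh
Tier 1 (0–20 kWh): 20 × £0.30 = £6
Tier 2 (20–40 kWh): 20 × £0.35 = £7
Above 40 kWh: 17.96 × £0.40 = £7.184
Bill = £20.18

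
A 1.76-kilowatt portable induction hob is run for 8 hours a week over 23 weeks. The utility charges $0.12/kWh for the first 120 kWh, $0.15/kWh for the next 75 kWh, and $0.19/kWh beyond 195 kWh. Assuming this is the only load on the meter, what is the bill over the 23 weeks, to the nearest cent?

Runtime = 8 h/week × 23 weeks = 184 h
Energy = 1.76 kW × 184 h = 323.84 kWh
Tier 1 (0–120 kWh): 120 × $0.12 = $14.4
Tier 2 (120–195 kWh): 75 × $0.15 = $11.25
Above 195 kWh: 128.84 × $0.19 = $24.4796
Bill = $50.13

$50.13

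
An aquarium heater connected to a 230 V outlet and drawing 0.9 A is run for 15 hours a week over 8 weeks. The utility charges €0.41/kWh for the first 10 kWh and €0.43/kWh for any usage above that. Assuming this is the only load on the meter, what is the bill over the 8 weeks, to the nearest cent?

€10.48

Power = 0.9 A × 230 V = 207 W = 0.207 kW
Runtime = 15 h/week × 8 weeks = 120 h
Energy = 0.207 kW × 120 h = 24.84 kWh
Tier 1 (0–10 kWh): 10 × €0.41 = €4.1
Above 10 kWh: 14.84 × €0.43 = €6.3812
Bill = €10.48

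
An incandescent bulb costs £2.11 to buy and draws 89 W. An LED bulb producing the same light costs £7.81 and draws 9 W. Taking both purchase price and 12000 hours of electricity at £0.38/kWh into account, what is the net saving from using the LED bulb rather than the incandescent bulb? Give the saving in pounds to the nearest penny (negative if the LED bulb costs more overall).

incandescent bulb: £2.11 + (89/1000) kW × 12000 h × £0.38 = £2.11 + £405.84 = £407.95
LED bulb: £7.81 + (9/1000) kW × 12000 h × £0.38 = £7.81 + £41.04 = £48.85
Saving = £407.95 − £48.85 = £359.1

£359.10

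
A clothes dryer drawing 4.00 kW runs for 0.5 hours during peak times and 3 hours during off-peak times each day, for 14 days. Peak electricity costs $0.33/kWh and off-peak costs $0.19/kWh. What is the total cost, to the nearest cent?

$41.16

Peak energy = 4 kW × 0.5 h × 14 = 28 kWh
Off-peak energy = 4 kW × 3 h × 14 = 168 kWh
Cost = 28 × $0.33 + 168 × $0.19 = $9.24 + $31.92 = $41.16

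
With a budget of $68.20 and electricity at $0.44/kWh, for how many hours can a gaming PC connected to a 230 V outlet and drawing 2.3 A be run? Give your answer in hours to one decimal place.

Power = 2.3 A × 230 V = 529 W = 0.529 kW
Energy available = $68.20 ÷ $0.44/kWh = 155 kWh
Hours = 155 kWh ÷ 0.529 kW = 293.0 h

293.0 h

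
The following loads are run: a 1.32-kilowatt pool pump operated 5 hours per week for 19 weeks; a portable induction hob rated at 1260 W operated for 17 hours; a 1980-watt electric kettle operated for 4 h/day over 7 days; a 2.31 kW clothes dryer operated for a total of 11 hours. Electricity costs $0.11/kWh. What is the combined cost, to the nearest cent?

$25.04

pool pump: Runtime = 5 h/week × 19 weeks = 95 h
pool pump: 1.32 kW × 95 h = 125.4 kWh
portable induction hob: 1.26 kW × 17 h = 21.42 kWh
electric kettle: Runtime = 4 h/day × 7 days = 28 h
electric kettle: 1.98 kW × 28 h = 55.44 kWh
clothes dryer: 2.31 kW × 11 h = 25.41 kWh
Total energy = 227.67 kWh
Cost = 227.67 × $0.11 = $25.04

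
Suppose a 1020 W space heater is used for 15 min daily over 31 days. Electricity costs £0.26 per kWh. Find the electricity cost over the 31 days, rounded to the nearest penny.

Runtime = 15 min × 31 = 465 min = 7.75 h
Energy = 1.02 kW × 7.75 h = 7.905 kWh
Cost = 7.905 kWh × £0.26/kWh = £2.06

£2.06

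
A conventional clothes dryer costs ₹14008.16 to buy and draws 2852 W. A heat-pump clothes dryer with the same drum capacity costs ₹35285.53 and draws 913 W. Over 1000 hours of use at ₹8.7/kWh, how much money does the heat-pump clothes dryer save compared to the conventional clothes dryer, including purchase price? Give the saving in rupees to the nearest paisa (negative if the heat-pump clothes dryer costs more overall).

conventional clothes dryer: ₹14008.16 + (2852/1000) kW × 1000 h × ₹8.7 = ₹14008.16 + ₹24812.4 = ₹38820.56
heat-pump clothes dryer: ₹35285.53 + (913/1000) kW × 1000 h × ₹8.7 = ₹35285.53 + ₹7943.1 = ₹43228.63
Saving = ₹38820.56 − ₹43228.63 = −₹4408.07

-₹4408.07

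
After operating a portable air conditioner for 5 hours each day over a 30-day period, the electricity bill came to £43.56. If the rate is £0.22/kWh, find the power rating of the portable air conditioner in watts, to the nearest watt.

1320 W

Energy = £43.56 ÷ £0.22/kWh = 198 kWh
Runtime = 5 h/day × 30 days = 150 h
Power = 198 kWh ÷ 150 h = 1.32 kW = 1320 W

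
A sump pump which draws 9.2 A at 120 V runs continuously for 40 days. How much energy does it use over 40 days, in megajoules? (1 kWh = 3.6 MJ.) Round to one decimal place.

3815.4 MJ

Power = 9.2 A × 120 V = 1104 W = 1.104 kW
Runtime = 24 h × 40 = 960 h
Energy = 1.104 kW × 960 h = 1059.84 kWh
= 1059.84 × 3.6 MJ = 3815.4 MJ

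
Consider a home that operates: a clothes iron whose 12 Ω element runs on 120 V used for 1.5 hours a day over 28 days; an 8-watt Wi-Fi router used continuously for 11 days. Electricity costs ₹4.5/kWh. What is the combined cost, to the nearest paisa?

₹236.30

clothes iron: Power = V²/R = 120²/12 = 1200 W = 1.2 kW
clothes iron: Runtime = 1.5 h/day × 28 days = 42 h
clothes iron: 1.2 kW × 42 h = 50.4 kWh
Wi-Fi router: Runtime = 24 h × 11 = 264 h
Wi-Fi router: 0.008 kW × 264 h = 2.112 kWh
Total energy = 52.512 kWh
Cost = 52.512 × ₹4.5 = ₹236.30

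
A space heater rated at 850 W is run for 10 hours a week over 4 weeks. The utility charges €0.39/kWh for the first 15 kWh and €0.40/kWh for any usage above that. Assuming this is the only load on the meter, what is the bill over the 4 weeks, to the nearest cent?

Runtime = 10 h/week × 4 weeks = 40 h
Energy = 0.85 kW × 40 h = 34 kWh
Tier 1 (0–15 kWh): 15 × €0.39 = €5.85
Above 15 kWh: 19 × €0.40 = €7.6
Bill = €13.45

€13.45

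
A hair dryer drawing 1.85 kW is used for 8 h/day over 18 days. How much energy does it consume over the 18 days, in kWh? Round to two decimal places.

266.40 kWh

Runtime = 8 h/day × 18 days = 144 h
Energy = 1.85 kW × 144 h = 266.4 kWh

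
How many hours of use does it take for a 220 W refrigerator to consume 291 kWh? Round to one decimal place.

Hours = 291 kWh ÷ 0.22 kW = 1322.7 h

1322.7 h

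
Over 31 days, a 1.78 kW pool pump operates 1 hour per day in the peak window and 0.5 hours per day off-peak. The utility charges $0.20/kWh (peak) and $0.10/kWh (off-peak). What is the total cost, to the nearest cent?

$13.80

Peak energy = 1.78 kW × 1 h × 31 = 55.18 kWh
Off-peak energy = 1.78 kW × 0.5 h × 31 = 27.59 kWh
Cost = 55.18 × $0.20 + 27.59 × $0.10 = $11.036 + $2.759 = $13.80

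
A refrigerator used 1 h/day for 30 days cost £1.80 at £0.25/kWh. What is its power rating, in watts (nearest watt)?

240 W

Energy = £1.80 ÷ £0.25/kWh = 7.2 kWh
Runtime = 1 h/day × 30 days = 30 h
Power = 7.2 kWh ÷ 30 h = 0.24 kW = 240 W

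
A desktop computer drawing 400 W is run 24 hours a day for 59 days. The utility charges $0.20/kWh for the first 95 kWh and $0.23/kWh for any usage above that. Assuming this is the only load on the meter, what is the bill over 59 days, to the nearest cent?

Runtime = 24 h × 59 = 1416 h
Energy = 0.4 kW × 1416 h = 566.4 kWh
Tier 1 (0–95 kWh): 95 × $0.20 = $19
Above 95 kWh: 471.4 × $0.23 = $108.422
Bill = $127.42

$127.42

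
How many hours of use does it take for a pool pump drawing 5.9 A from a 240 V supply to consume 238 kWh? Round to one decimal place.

Power = 5.9 A × 240 V = 1416 W = 1.416 kW
Hours = 238 kWh ÷ 1.416 kW = 168.1 h

168.1 h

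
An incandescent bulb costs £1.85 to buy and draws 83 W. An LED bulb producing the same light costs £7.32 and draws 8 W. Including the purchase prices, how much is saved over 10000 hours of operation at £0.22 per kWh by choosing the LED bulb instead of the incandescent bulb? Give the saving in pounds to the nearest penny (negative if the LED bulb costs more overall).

incandescent bulb: £1.85 + (83/1000) kW × 10000 h × £0.22 = £1.85 + £182.6 = £184.45
LED bulb: £7.32 + (8/1000) kW × 10000 h × £0.22 = £7.32 + £17.6 = £24.92
Saving = £184.45 − £24.92 = £159.53

£159.53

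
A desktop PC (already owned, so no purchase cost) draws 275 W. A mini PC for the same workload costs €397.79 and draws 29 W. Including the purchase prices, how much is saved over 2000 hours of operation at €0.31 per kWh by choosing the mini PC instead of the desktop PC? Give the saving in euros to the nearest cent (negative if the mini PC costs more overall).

desktop PC: €0.00 + (275/1000) kW × 2000 h × €0.31 = €0.00 + €170.5 = €170.5
mini PC: €397.79 + (29/1000) kW × 2000 h × €0.31 = €397.79 + €17.98 = €415.77
Saving = €170.5 − €415.77 = −€245.27

-€245.27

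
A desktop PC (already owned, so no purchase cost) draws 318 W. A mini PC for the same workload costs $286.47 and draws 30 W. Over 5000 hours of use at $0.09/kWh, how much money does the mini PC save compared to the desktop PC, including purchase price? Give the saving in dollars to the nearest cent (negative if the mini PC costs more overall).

desktop PC: $0.00 + (318/1000) kW × 5000 h × $0.09 = $0.00 + $143.1 = $143.1
mini PC: $286.47 + (30/1000) kW × 5000 h × $0.09 = $286.47 + $13.5 = $299.97
Saving = $143.1 − $299.97 = −$156.87

-$156.87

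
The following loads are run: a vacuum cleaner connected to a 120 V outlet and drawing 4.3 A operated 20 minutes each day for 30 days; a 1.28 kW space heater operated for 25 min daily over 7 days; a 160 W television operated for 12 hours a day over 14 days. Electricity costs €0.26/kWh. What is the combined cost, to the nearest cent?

vacuum cleaner: Power = 4.3 A × 120 V = 516 W = 0.516 kW
vacuum cleaner: Runtime = 20 min × 30 = 600 min = 10 h
vacuum cleaner: 0.516 kW × 10 h = 5.16 kWh
space heater: Runtime = 25 min × 7 = 175 min = 2.916666… h
space heater: 1.28 kW × 2.916666… h = 3.733333… kWh
television: Runtime = 12 h/day × 14 days = 168 h
television: 0.16 kW × 168 h = 26.88 kWh
Total energy = 35.773333… kWh
Cost = 35.773333… × €0.26 = €9.30

€9.30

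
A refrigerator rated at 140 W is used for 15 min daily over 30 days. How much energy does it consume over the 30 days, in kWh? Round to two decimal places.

Runtime = 15 min × 30 = 450 min = 7.5 h
Energy = 0.14 kW × 7.5 h = 1.05 kWh

1.05 kWh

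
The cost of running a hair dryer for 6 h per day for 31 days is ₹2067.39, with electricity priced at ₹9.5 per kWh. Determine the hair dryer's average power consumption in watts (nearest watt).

1170 W

Energy = ₹2067.39 ÷ ₹9.5/kWh = 217.62 kWh
Runtime = 6 h/day × 31 days = 186 h
Power = 217.62 kWh ÷ 186 h = 1.17 kW = 1170 W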